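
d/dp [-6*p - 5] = -6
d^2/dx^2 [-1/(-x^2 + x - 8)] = 2*(-x^2 + x + (2*x - 1)^2 - 8)/(x^2 - x + 8)^3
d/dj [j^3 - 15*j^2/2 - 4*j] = 3*j^2 - 15*j - 4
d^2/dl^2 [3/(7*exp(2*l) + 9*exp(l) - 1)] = 3*(2*(14*exp(l) + 9)^2*exp(l) - (28*exp(l) + 9)*(7*exp(2*l) + 9*exp(l) - 1))*exp(l)/(7*exp(2*l) + 9*exp(l) - 1)^3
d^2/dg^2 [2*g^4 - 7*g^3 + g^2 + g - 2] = 24*g^2 - 42*g + 2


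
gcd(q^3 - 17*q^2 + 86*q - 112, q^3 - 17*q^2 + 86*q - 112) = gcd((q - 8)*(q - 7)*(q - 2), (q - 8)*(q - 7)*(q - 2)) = q^3 - 17*q^2 + 86*q - 112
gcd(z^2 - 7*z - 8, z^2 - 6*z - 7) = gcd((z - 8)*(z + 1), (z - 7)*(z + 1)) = z + 1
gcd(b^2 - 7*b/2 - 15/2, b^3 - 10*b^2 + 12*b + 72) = 1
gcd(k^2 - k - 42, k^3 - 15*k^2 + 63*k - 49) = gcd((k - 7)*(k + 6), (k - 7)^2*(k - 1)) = k - 7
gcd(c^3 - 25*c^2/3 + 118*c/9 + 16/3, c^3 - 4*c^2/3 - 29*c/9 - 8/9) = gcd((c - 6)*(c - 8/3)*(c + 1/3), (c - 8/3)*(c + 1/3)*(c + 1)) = c^2 - 7*c/3 - 8/9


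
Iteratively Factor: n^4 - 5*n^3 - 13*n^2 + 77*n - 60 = (n - 3)*(n^3 - 2*n^2 - 19*n + 20) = (n - 3)*(n + 4)*(n^2 - 6*n + 5) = (n - 3)*(n - 1)*(n + 4)*(n - 5)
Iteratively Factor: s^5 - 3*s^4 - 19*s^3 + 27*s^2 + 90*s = (s + 3)*(s^4 - 6*s^3 - s^2 + 30*s) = (s + 2)*(s + 3)*(s^3 - 8*s^2 + 15*s) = (s - 5)*(s + 2)*(s + 3)*(s^2 - 3*s) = (s - 5)*(s - 3)*(s + 2)*(s + 3)*(s)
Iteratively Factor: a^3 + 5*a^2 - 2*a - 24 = (a + 3)*(a^2 + 2*a - 8) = (a + 3)*(a + 4)*(a - 2)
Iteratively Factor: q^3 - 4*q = (q)*(q^2 - 4) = q*(q + 2)*(q - 2)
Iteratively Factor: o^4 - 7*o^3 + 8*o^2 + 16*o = (o)*(o^3 - 7*o^2 + 8*o + 16) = o*(o + 1)*(o^2 - 8*o + 16) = o*(o - 4)*(o + 1)*(o - 4)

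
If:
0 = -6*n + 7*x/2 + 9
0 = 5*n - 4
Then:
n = 4/5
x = -6/5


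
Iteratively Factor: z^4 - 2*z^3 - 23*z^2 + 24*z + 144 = (z - 4)*(z^3 + 2*z^2 - 15*z - 36) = (z - 4)*(z + 3)*(z^2 - z - 12) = (z - 4)*(z + 3)^2*(z - 4)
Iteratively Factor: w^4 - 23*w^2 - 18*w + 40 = (w - 1)*(w^3 + w^2 - 22*w - 40) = (w - 5)*(w - 1)*(w^2 + 6*w + 8) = (w - 5)*(w - 1)*(w + 2)*(w + 4)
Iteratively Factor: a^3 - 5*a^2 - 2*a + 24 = (a - 4)*(a^2 - a - 6) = (a - 4)*(a + 2)*(a - 3)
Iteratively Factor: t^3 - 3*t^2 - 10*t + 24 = (t - 2)*(t^2 - t - 12) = (t - 2)*(t + 3)*(t - 4)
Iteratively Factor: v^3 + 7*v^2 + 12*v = (v)*(v^2 + 7*v + 12) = v*(v + 4)*(v + 3)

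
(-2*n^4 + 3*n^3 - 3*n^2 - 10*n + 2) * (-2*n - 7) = 4*n^5 + 8*n^4 - 15*n^3 + 41*n^2 + 66*n - 14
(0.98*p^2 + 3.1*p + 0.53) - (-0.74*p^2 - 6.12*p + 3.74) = 1.72*p^2 + 9.22*p - 3.21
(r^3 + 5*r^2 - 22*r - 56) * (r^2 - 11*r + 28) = r^5 - 6*r^4 - 49*r^3 + 326*r^2 - 1568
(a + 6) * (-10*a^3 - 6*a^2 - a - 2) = -10*a^4 - 66*a^3 - 37*a^2 - 8*a - 12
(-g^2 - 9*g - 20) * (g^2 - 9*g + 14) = -g^4 + 47*g^2 + 54*g - 280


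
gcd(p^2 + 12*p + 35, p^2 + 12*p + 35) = p^2 + 12*p + 35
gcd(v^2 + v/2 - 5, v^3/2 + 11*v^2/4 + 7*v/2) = 1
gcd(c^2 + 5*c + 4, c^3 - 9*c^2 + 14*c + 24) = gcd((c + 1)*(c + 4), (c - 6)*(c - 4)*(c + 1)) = c + 1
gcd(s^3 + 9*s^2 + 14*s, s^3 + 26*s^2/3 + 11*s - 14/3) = s^2 + 9*s + 14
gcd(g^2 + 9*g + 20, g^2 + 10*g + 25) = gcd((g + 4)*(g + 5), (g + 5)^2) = g + 5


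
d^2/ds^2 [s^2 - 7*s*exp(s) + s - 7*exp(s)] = -7*s*exp(s) - 21*exp(s) + 2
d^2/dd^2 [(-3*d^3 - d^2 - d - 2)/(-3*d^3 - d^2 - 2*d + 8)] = 2*(-27*d^5 + 531*d^4 + 245*d^3 + 66*d^2 + 756*d + 104)/(27*d^9 + 27*d^8 + 63*d^7 - 179*d^6 - 102*d^5 - 300*d^4 + 488*d^3 + 96*d^2 + 384*d - 512)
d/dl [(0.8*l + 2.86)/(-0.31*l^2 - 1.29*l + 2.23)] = (0.248*l^2 + 1.7732*l + 5.4734)/(0.0961*l^4 + 0.7998*l^3 + 0.2815*l^2 - 5.7534*l + 4.9729)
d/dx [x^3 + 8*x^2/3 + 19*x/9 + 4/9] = 3*x^2 + 16*x/3 + 19/9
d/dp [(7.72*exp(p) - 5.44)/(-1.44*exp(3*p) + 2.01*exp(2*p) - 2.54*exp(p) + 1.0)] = (22.2336*exp(3*p) - 39.018*exp(2*p) + 21.8688*exp(p) - 6.0976)*exp(p)/(2.0736*exp(6*p) - 5.7888*exp(5*p) + 11.3553*exp(4*p) - 13.0908*exp(3*p) + 10.4716*exp(2*p) - 5.08*exp(p) + 1.0)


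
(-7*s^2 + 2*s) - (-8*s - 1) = -7*s^2 + 10*s + 1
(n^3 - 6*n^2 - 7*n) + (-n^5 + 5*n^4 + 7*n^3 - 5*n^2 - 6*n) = -n^5 + 5*n^4 + 8*n^3 - 11*n^2 - 13*n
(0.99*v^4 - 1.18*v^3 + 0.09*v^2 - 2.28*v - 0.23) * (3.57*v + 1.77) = 3.5343*v^5 - 2.4603*v^4 - 1.7673*v^3 - 7.9803*v^2 - 4.8567*v - 0.4071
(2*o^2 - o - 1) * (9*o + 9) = 18*o^3 + 9*o^2 - 18*o - 9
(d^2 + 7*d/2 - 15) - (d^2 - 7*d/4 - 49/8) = 21*d/4 - 71/8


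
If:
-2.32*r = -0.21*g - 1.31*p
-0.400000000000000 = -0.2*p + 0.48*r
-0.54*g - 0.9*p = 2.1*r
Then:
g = -21.52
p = 7.53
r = 2.31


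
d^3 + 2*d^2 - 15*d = d*(d - 3)*(d + 5)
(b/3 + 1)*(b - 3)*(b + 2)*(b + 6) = b^4/3 + 8*b^3/3 + b^2 - 24*b - 36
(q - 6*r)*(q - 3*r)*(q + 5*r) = q^3 - 4*q^2*r - 27*q*r^2 + 90*r^3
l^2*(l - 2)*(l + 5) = l^4 + 3*l^3 - 10*l^2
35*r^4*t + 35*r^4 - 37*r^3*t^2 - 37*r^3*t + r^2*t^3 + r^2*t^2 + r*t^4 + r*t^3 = (-5*r + t)*(-r + t)*(7*r + t)*(r*t + r)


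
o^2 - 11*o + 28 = (o - 7)*(o - 4)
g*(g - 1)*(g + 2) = g^3 + g^2 - 2*g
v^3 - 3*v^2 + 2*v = v*(v - 2)*(v - 1)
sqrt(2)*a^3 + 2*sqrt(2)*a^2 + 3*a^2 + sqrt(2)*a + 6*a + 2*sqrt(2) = (a + 2)*(a + sqrt(2))*(sqrt(2)*a + 1)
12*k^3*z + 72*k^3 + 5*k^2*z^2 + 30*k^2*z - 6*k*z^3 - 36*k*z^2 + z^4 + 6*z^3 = (-4*k + z)*(-3*k + z)*(k + z)*(z + 6)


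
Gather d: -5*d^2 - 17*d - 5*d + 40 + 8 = -5*d^2 - 22*d + 48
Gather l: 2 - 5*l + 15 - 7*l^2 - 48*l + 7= -7*l^2 - 53*l + 24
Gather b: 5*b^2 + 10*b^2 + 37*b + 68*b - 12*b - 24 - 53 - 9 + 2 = 15*b^2 + 93*b - 84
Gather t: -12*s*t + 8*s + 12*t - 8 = 8*s + t*(12 - 12*s) - 8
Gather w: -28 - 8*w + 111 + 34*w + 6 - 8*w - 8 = 18*w + 81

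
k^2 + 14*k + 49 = (k + 7)^2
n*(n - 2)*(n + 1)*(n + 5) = n^4 + 4*n^3 - 7*n^2 - 10*n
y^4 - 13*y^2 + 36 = (y - 3)*(y - 2)*(y + 2)*(y + 3)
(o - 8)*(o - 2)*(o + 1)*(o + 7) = o^4 - 2*o^3 - 57*o^2 + 58*o + 112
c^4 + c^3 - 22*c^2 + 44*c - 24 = (c - 2)^2*(c - 1)*(c + 6)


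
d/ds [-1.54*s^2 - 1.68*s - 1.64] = -3.08*s - 1.68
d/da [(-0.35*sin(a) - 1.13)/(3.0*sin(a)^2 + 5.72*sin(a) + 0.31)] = (1.05*sin(a)^2 + 6.78*sin(a) + 6.3551)*cos(a)/(9.0*sin(a)^4 + 34.32*sin(a)^3 + 34.5784*sin(a)^2 + 3.5464*sin(a) + 0.0961)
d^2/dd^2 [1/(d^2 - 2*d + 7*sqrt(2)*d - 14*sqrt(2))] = 2*(-d^2 - 7*sqrt(2)*d + 2*d + (2*d - 2 + 7*sqrt(2))^2 + 14*sqrt(2))/(d^2 - 2*d + 7*sqrt(2)*d - 14*sqrt(2))^3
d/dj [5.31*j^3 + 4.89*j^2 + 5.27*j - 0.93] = 15.93*j^2 + 9.78*j + 5.27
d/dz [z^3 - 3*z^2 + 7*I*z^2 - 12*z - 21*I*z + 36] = 3*z^2 + z*(-6 + 14*I) - 12 - 21*I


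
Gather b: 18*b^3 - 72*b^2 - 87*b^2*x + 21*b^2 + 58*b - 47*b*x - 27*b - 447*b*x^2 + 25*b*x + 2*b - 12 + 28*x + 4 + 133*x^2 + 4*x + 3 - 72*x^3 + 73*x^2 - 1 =18*b^3 + b^2*(-87*x - 51) + b*(-447*x^2 - 22*x + 33) - 72*x^3 + 206*x^2 + 32*x - 6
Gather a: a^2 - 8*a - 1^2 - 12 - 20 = a^2 - 8*a - 33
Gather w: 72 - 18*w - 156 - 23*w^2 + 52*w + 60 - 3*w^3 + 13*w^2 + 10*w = -3*w^3 - 10*w^2 + 44*w - 24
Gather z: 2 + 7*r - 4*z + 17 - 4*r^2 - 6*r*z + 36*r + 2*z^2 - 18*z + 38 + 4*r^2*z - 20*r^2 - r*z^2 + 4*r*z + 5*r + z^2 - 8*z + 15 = -24*r^2 + 48*r + z^2*(3 - r) + z*(4*r^2 - 2*r - 30) + 72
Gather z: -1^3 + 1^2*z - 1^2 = z - 2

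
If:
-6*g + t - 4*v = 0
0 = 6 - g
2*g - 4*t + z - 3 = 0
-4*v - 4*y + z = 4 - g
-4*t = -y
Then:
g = 6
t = 29/13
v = -439/52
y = 116/13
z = -1/13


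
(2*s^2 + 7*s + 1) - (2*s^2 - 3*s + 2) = 10*s - 1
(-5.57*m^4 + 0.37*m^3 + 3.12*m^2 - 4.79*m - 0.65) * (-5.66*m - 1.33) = 31.5262*m^5 + 5.3139*m^4 - 18.1513*m^3 + 22.9618*m^2 + 10.0497*m + 0.8645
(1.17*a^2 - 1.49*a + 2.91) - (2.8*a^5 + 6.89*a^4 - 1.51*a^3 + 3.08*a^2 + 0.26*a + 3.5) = -2.8*a^5 - 6.89*a^4 + 1.51*a^3 - 1.91*a^2 - 1.75*a - 0.59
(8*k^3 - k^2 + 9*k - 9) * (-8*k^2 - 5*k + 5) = -64*k^5 - 32*k^4 - 27*k^3 + 22*k^2 + 90*k - 45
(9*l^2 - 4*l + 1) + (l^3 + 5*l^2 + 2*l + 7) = l^3 + 14*l^2 - 2*l + 8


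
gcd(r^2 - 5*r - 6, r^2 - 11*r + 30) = r - 6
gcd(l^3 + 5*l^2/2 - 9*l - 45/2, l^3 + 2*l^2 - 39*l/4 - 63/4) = l - 3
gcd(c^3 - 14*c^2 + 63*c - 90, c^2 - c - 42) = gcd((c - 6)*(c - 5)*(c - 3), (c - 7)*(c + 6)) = 1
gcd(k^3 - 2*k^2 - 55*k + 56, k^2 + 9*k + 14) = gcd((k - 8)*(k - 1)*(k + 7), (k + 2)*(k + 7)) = k + 7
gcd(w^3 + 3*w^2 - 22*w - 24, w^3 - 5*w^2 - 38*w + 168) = w^2 + 2*w - 24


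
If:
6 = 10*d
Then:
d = 3/5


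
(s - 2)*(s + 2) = s^2 - 4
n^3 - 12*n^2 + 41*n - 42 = (n - 7)*(n - 3)*(n - 2)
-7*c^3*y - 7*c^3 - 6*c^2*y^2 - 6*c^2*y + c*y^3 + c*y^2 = (-7*c + y)*(c + y)*(c*y + c)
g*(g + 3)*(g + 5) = g^3 + 8*g^2 + 15*g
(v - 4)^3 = v^3 - 12*v^2 + 48*v - 64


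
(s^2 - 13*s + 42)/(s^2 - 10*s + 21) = (s - 6)/(s - 3)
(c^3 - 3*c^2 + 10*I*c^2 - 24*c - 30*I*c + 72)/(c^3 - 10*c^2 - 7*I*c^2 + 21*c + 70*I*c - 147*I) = (c^2 + 10*I*c - 24)/(c^2 - 7*c*(1 + I) + 49*I)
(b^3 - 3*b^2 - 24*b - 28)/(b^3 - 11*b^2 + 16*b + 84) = (b + 2)/(b - 6)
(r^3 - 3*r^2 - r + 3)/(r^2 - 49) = (r^3 - 3*r^2 - r + 3)/(r^2 - 49)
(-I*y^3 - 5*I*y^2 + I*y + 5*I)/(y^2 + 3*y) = I*(-y^3 - 5*y^2 + y + 5)/(y*(y + 3))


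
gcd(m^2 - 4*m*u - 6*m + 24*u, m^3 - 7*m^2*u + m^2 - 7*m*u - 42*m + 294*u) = m - 6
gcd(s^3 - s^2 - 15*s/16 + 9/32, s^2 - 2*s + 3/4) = s - 3/2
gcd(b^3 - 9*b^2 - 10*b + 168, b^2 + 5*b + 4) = b + 4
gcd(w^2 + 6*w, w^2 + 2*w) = w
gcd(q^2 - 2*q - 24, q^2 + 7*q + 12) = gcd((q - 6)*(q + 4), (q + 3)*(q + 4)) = q + 4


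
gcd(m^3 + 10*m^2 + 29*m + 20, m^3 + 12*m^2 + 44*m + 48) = m + 4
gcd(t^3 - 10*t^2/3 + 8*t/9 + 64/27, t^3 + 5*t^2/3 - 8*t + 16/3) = t - 4/3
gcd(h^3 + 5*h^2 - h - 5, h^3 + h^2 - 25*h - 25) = h^2 + 6*h + 5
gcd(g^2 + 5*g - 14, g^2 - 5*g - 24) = 1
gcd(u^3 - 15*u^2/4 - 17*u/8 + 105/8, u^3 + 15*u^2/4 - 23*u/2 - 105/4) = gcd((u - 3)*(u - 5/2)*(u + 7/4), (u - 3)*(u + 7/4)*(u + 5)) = u^2 - 5*u/4 - 21/4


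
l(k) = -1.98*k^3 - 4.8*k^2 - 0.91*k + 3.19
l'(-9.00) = -395.65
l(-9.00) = 1066.00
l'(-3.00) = -25.57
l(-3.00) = 16.18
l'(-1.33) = 1.35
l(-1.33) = 0.57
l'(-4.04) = -59.08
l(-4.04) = 59.08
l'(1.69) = -34.10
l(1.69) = -21.61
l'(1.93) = -41.56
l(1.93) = -30.68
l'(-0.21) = 0.84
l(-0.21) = 3.19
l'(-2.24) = -9.21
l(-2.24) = 3.40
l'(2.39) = -57.78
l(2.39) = -53.43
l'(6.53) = -316.88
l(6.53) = -758.75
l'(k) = -5.94*k^2 - 9.6*k - 0.91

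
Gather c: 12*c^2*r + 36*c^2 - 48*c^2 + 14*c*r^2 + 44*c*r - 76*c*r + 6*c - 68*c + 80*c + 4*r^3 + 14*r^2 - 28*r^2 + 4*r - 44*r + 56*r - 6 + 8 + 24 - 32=c^2*(12*r - 12) + c*(14*r^2 - 32*r + 18) + 4*r^3 - 14*r^2 + 16*r - 6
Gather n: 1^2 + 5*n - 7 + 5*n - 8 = 10*n - 14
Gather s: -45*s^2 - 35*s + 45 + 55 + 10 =-45*s^2 - 35*s + 110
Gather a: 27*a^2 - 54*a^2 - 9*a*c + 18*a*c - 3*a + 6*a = -27*a^2 + a*(9*c + 3)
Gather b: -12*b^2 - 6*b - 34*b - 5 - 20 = -12*b^2 - 40*b - 25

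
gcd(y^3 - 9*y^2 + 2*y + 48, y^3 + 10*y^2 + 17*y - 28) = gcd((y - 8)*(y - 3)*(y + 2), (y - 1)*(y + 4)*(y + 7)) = 1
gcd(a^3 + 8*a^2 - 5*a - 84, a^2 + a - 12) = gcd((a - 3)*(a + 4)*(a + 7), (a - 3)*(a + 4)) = a^2 + a - 12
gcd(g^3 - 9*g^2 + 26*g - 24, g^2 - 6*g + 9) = g - 3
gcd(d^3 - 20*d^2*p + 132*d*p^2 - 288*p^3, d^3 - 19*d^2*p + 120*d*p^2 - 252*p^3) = d^2 - 12*d*p + 36*p^2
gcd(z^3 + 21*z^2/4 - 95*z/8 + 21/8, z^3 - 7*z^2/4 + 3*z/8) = z^2 - 7*z/4 + 3/8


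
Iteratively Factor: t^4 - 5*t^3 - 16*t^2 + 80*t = (t + 4)*(t^3 - 9*t^2 + 20*t) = (t - 4)*(t + 4)*(t^2 - 5*t) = (t - 5)*(t - 4)*(t + 4)*(t)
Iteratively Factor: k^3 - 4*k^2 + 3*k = (k - 3)*(k^2 - k) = k*(k - 3)*(k - 1)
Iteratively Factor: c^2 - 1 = (c - 1)*(c + 1)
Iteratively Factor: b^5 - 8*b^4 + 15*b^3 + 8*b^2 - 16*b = (b - 1)*(b^4 - 7*b^3 + 8*b^2 + 16*b) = (b - 4)*(b - 1)*(b^3 - 3*b^2 - 4*b) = (b - 4)^2*(b - 1)*(b^2 + b) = b*(b - 4)^2*(b - 1)*(b + 1)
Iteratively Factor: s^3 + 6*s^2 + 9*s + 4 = (s + 1)*(s^2 + 5*s + 4) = (s + 1)^2*(s + 4)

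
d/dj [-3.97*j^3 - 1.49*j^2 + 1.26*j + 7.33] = -11.91*j^2 - 2.98*j + 1.26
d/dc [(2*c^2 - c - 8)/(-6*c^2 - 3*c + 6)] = 2*(-2*c^2 - 12*c - 5)/(3*(4*c^4 + 4*c^3 - 7*c^2 - 4*c + 4))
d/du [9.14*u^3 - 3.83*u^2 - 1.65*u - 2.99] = 27.42*u^2 - 7.66*u - 1.65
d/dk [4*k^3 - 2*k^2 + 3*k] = 12*k^2 - 4*k + 3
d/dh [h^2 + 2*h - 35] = 2*h + 2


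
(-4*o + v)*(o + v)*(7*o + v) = -28*o^3 - 25*o^2*v + 4*o*v^2 + v^3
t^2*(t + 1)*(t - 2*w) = t^4 - 2*t^3*w + t^3 - 2*t^2*w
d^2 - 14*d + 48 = (d - 8)*(d - 6)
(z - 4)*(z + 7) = z^2 + 3*z - 28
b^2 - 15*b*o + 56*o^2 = (b - 8*o)*(b - 7*o)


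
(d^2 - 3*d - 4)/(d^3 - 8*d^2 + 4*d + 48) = (d + 1)/(d^2 - 4*d - 12)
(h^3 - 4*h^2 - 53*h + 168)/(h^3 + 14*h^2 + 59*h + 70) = (h^2 - 11*h + 24)/(h^2 + 7*h + 10)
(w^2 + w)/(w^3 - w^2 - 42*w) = (w + 1)/(w^2 - w - 42)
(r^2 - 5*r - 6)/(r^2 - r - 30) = (r + 1)/(r + 5)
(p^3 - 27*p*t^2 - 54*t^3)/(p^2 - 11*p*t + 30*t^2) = (p^2 + 6*p*t + 9*t^2)/(p - 5*t)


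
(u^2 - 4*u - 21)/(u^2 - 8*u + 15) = (u^2 - 4*u - 21)/(u^2 - 8*u + 15)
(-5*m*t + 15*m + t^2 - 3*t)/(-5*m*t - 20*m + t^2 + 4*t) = (t - 3)/(t + 4)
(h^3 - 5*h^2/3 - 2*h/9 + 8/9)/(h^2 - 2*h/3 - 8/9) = h - 1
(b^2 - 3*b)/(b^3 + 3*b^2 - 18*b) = 1/(b + 6)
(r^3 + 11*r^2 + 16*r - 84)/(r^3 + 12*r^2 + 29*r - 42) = (r - 2)/(r - 1)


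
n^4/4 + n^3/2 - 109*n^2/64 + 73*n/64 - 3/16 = (n/4 + 1)*(n - 1)*(n - 3/4)*(n - 1/4)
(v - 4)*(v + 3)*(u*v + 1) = u*v^3 - u*v^2 - 12*u*v + v^2 - v - 12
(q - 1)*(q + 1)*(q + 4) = q^3 + 4*q^2 - q - 4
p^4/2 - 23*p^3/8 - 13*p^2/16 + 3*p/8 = p*(p/2 + 1/4)*(p - 6)*(p - 1/4)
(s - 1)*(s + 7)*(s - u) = s^3 - s^2*u + 6*s^2 - 6*s*u - 7*s + 7*u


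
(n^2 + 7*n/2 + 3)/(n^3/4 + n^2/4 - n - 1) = 2*(2*n + 3)/(n^2 - n - 2)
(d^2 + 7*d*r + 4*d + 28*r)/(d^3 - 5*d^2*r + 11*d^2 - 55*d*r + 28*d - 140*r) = (-d - 7*r)/(-d^2 + 5*d*r - 7*d + 35*r)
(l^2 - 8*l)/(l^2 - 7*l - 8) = l/(l + 1)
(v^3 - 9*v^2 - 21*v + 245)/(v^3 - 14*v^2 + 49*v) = (v + 5)/v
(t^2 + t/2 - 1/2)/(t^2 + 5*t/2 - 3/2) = (t + 1)/(t + 3)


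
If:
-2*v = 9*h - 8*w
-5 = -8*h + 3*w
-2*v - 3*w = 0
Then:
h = 55/61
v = -135/122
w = 45/61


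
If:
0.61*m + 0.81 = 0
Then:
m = -1.33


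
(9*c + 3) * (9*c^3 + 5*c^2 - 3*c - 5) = 81*c^4 + 72*c^3 - 12*c^2 - 54*c - 15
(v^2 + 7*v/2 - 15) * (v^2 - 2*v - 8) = v^4 + 3*v^3/2 - 30*v^2 + 2*v + 120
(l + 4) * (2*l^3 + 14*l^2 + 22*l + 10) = 2*l^4 + 22*l^3 + 78*l^2 + 98*l + 40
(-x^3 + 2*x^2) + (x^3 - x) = 2*x^2 - x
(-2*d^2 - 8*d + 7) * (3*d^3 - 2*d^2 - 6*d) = -6*d^5 - 20*d^4 + 49*d^3 + 34*d^2 - 42*d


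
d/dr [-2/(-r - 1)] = -2/(r + 1)^2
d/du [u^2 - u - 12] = 2*u - 1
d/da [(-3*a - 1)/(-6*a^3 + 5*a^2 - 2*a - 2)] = (-36*a^3 - 3*a^2 + 10*a + 4)/(36*a^6 - 60*a^5 + 49*a^4 + 4*a^3 - 16*a^2 + 8*a + 4)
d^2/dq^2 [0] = 0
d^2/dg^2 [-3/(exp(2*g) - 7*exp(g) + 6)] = 3*(-2*(2*exp(g) - 7)^2*exp(g) + (4*exp(g) - 7)*(exp(2*g) - 7*exp(g) + 6))*exp(g)/(exp(2*g) - 7*exp(g) + 6)^3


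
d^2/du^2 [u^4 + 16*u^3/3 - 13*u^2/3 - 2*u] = 12*u^2 + 32*u - 26/3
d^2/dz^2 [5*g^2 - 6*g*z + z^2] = 2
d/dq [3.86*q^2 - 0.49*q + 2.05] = 7.72*q - 0.49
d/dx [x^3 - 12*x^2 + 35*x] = 3*x^2 - 24*x + 35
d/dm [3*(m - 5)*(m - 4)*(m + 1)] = 9*m^2 - 48*m + 33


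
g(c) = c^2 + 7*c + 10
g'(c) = 2*c + 7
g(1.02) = 18.18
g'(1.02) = 9.04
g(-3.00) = -2.00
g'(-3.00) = 1.00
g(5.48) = 78.39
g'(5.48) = 17.96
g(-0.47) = 6.93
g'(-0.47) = 6.06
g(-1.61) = 1.32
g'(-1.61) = 3.78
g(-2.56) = -1.37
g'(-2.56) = 1.88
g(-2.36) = -0.95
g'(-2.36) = 2.28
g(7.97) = 129.31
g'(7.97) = 22.94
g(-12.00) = 70.00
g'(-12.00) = -17.00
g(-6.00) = 4.00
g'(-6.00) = -5.00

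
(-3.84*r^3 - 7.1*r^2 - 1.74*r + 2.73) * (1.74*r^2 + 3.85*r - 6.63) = -6.6816*r^5 - 27.138*r^4 - 4.9034*r^3 + 45.1242*r^2 + 22.0467*r - 18.0999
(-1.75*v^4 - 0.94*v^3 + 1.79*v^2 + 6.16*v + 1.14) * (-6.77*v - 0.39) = 11.8475*v^5 + 7.0463*v^4 - 11.7517*v^3 - 42.4013*v^2 - 10.1202*v - 0.4446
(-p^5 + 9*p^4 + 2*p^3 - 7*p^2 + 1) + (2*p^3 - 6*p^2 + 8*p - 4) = -p^5 + 9*p^4 + 4*p^3 - 13*p^2 + 8*p - 3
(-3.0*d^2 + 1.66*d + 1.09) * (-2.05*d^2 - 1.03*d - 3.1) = 6.15*d^4 - 0.313*d^3 + 5.3557*d^2 - 6.2687*d - 3.379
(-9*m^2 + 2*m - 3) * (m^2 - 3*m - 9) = -9*m^4 + 29*m^3 + 72*m^2 - 9*m + 27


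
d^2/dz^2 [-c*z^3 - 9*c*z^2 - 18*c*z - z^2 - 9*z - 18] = -6*c*z - 18*c - 2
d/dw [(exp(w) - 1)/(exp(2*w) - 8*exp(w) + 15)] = (2*(1 - exp(w))*(exp(w) - 4) + exp(2*w) - 8*exp(w) + 15)*exp(w)/(exp(2*w) - 8*exp(w) + 15)^2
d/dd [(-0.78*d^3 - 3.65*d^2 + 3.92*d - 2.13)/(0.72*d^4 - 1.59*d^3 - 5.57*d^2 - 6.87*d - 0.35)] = (0.5616*d^6 + 5.256*d^5 - 9.92610000000001*d^4 + 29.3172*d^3 + 37.5688*d^2 - 21.1732*d - 16.0051)/(0.5184*d^8 - 2.2896*d^7 - 5.4927*d^6 + 7.8198*d^5 + 52.3675*d^4 + 77.6448*d^3 + 51.0959*d^2 + 4.809*d + 0.1225)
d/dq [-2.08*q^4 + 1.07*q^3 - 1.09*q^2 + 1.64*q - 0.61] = -8.32*q^3 + 3.21*q^2 - 2.18*q + 1.64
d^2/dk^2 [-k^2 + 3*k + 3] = -2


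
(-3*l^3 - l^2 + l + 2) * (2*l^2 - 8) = -6*l^5 - 2*l^4 + 26*l^3 + 12*l^2 - 8*l - 16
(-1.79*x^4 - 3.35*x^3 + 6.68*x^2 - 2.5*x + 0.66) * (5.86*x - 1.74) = -10.4894*x^5 - 16.5164*x^4 + 44.9738*x^3 - 26.2732*x^2 + 8.2176*x - 1.1484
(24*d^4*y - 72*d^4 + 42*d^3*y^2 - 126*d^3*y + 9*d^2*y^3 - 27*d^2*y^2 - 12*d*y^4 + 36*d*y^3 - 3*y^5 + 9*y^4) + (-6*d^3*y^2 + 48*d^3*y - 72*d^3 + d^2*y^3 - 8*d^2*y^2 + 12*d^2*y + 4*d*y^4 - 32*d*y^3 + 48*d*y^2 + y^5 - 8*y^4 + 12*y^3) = 24*d^4*y - 72*d^4 + 36*d^3*y^2 - 78*d^3*y - 72*d^3 + 10*d^2*y^3 - 35*d^2*y^2 + 12*d^2*y - 8*d*y^4 + 4*d*y^3 + 48*d*y^2 - 2*y^5 + y^4 + 12*y^3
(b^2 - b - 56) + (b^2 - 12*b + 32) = 2*b^2 - 13*b - 24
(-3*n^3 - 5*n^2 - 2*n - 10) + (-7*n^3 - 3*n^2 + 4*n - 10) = -10*n^3 - 8*n^2 + 2*n - 20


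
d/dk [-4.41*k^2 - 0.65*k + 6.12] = -8.82*k - 0.65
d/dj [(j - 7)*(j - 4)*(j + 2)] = 3*j^2 - 18*j + 6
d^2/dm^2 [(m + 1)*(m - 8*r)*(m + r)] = 6*m - 14*r + 2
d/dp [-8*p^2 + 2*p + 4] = 2 - 16*p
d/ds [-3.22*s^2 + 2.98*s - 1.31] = 2.98 - 6.44*s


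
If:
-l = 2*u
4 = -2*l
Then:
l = -2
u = 1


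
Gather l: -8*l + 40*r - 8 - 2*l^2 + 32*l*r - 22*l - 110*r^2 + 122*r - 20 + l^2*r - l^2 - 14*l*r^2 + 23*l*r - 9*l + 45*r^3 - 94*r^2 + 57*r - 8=l^2*(r - 3) + l*(-14*r^2 + 55*r - 39) + 45*r^3 - 204*r^2 + 219*r - 36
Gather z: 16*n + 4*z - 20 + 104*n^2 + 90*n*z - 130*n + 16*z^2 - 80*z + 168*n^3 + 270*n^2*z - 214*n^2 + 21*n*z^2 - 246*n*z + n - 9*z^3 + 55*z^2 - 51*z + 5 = 168*n^3 - 110*n^2 - 113*n - 9*z^3 + z^2*(21*n + 71) + z*(270*n^2 - 156*n - 127) - 15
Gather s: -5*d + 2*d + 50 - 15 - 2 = 33 - 3*d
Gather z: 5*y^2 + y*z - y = 5*y^2 + y*z - y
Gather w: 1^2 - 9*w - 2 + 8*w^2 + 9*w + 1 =8*w^2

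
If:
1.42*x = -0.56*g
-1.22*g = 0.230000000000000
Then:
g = -0.19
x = 0.07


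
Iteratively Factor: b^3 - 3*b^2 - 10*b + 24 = (b - 4)*(b^2 + b - 6) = (b - 4)*(b + 3)*(b - 2)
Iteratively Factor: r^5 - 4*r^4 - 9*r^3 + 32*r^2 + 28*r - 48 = (r + 2)*(r^4 - 6*r^3 + 3*r^2 + 26*r - 24) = (r + 2)^2*(r^3 - 8*r^2 + 19*r - 12) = (r - 4)*(r + 2)^2*(r^2 - 4*r + 3) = (r - 4)*(r - 1)*(r + 2)^2*(r - 3)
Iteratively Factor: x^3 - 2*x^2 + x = (x)*(x^2 - 2*x + 1) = x*(x - 1)*(x - 1)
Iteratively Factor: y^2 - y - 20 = (y - 5)*(y + 4)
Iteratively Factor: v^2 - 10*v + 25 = (v - 5)*(v - 5)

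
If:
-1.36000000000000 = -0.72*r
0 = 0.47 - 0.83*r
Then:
No Solution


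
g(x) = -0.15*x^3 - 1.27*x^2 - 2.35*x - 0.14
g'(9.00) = -61.66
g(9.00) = -233.51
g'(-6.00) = -3.31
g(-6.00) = 0.64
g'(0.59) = -4.01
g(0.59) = -2.00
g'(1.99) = -9.19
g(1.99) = -11.03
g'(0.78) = -4.60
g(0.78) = -2.82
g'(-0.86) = -0.50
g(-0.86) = 1.04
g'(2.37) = -10.90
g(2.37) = -14.84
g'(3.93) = -19.28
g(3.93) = -38.10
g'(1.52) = -7.25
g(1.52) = -7.17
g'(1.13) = -5.79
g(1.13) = -4.63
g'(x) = -0.45*x^2 - 2.54*x - 2.35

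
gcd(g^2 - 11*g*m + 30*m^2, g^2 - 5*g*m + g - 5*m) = g - 5*m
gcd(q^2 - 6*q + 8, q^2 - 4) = q - 2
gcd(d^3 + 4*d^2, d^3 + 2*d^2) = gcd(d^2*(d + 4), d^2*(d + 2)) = d^2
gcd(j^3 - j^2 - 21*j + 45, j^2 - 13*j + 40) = 1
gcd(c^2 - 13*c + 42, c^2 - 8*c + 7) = c - 7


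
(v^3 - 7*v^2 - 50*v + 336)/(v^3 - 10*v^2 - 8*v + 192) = (v + 7)/(v + 4)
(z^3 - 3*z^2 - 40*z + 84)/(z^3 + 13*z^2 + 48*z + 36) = (z^2 - 9*z + 14)/(z^2 + 7*z + 6)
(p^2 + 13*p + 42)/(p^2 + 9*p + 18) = (p + 7)/(p + 3)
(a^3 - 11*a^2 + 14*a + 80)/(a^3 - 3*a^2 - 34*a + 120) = (a^2 - 6*a - 16)/(a^2 + 2*a - 24)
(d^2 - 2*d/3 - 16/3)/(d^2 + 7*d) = (3*d^2 - 2*d - 16)/(3*d*(d + 7))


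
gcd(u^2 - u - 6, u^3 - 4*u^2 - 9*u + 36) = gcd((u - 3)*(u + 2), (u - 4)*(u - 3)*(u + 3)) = u - 3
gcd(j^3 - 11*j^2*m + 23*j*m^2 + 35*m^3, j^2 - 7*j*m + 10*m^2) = j - 5*m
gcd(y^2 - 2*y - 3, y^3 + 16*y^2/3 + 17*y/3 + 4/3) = y + 1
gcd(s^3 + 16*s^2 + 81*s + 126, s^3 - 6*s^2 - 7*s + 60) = s + 3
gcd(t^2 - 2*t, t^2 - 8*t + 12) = t - 2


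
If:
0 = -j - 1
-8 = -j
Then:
No Solution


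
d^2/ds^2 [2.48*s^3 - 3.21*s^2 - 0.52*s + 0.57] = 14.88*s - 6.42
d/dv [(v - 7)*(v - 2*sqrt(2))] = 2*v - 7 - 2*sqrt(2)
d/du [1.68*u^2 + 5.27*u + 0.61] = 3.36*u + 5.27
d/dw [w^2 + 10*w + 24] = 2*w + 10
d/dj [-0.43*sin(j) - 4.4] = -0.43*cos(j)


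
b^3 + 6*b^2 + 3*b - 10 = (b - 1)*(b + 2)*(b + 5)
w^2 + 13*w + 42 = (w + 6)*(w + 7)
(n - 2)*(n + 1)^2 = n^3 - 3*n - 2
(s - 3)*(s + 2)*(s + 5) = s^3 + 4*s^2 - 11*s - 30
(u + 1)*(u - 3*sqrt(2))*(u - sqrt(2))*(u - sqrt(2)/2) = u^4 - 9*sqrt(2)*u^3/2 + u^3 - 9*sqrt(2)*u^2/2 + 10*u^2 - 3*sqrt(2)*u + 10*u - 3*sqrt(2)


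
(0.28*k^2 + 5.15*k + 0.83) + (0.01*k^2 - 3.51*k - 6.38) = 0.29*k^2 + 1.64*k - 5.55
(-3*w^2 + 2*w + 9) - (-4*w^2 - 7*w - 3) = w^2 + 9*w + 12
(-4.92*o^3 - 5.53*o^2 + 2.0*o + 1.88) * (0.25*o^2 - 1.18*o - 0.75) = -1.23*o^5 + 4.4231*o^4 + 10.7154*o^3 + 2.2575*o^2 - 3.7184*o - 1.41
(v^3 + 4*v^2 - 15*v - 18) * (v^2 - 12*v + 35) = v^5 - 8*v^4 - 28*v^3 + 302*v^2 - 309*v - 630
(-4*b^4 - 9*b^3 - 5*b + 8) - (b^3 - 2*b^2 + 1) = -4*b^4 - 10*b^3 + 2*b^2 - 5*b + 7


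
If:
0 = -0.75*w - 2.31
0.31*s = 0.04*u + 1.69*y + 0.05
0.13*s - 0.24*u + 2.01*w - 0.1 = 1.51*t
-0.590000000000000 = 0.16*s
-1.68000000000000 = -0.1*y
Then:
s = -3.69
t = 113.07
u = -739.63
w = -3.08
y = 16.80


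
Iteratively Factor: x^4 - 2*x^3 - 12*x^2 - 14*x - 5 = (x - 5)*(x^3 + 3*x^2 + 3*x + 1) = (x - 5)*(x + 1)*(x^2 + 2*x + 1) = (x - 5)*(x + 1)^2*(x + 1)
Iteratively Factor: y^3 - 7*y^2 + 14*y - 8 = (y - 4)*(y^2 - 3*y + 2) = (y - 4)*(y - 2)*(y - 1)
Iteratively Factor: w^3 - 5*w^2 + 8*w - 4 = (w - 2)*(w^2 - 3*w + 2) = (w - 2)*(w - 1)*(w - 2)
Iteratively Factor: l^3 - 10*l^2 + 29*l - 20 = (l - 5)*(l^2 - 5*l + 4) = (l - 5)*(l - 1)*(l - 4)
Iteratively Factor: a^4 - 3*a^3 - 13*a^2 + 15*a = (a - 1)*(a^3 - 2*a^2 - 15*a) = (a - 1)*(a + 3)*(a^2 - 5*a) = (a - 5)*(a - 1)*(a + 3)*(a)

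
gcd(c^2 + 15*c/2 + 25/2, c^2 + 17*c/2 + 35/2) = c + 5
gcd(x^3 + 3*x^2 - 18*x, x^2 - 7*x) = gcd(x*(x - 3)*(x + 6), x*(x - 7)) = x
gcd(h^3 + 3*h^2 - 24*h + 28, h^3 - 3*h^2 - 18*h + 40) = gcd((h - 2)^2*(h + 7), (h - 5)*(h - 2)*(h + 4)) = h - 2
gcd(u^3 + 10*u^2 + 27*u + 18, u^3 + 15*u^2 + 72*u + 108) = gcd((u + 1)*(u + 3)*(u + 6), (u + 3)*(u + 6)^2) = u^2 + 9*u + 18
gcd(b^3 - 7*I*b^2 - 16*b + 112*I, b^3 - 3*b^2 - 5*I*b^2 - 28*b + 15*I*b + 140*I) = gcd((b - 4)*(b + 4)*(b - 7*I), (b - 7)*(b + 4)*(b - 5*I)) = b + 4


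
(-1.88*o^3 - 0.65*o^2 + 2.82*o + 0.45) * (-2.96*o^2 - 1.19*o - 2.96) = 5.5648*o^5 + 4.1612*o^4 - 2.0089*o^3 - 2.7638*o^2 - 8.8827*o - 1.332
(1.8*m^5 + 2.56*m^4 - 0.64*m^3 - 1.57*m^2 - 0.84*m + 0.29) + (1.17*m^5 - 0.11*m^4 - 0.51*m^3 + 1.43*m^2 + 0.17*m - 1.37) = 2.97*m^5 + 2.45*m^4 - 1.15*m^3 - 0.14*m^2 - 0.67*m - 1.08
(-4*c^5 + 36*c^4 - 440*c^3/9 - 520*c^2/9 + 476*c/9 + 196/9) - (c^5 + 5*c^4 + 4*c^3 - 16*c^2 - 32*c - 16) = -5*c^5 + 31*c^4 - 476*c^3/9 - 376*c^2/9 + 764*c/9 + 340/9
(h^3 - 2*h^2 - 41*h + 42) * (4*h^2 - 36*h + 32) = 4*h^5 - 44*h^4 - 60*h^3 + 1580*h^2 - 2824*h + 1344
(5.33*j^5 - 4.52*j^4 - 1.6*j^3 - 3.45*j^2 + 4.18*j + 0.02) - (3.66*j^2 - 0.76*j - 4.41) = 5.33*j^5 - 4.52*j^4 - 1.6*j^3 - 7.11*j^2 + 4.94*j + 4.43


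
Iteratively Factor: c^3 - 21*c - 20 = (c + 4)*(c^2 - 4*c - 5) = (c - 5)*(c + 4)*(c + 1)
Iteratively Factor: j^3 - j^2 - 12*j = (j + 3)*(j^2 - 4*j) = j*(j + 3)*(j - 4)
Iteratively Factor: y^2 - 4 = (y + 2)*(y - 2)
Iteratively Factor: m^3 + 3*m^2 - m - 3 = (m + 3)*(m^2 - 1) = (m + 1)*(m + 3)*(m - 1)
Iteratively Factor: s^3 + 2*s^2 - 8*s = (s + 4)*(s^2 - 2*s) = (s - 2)*(s + 4)*(s)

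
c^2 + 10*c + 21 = (c + 3)*(c + 7)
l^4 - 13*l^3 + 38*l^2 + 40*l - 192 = (l - 8)*(l - 4)*(l - 3)*(l + 2)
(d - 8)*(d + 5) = d^2 - 3*d - 40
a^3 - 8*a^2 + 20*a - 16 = (a - 4)*(a - 2)^2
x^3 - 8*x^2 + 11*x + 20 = (x - 5)*(x - 4)*(x + 1)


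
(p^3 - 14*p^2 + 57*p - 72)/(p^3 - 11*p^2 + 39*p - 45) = (p - 8)/(p - 5)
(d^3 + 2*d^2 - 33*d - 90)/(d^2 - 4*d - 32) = (-d^3 - 2*d^2 + 33*d + 90)/(-d^2 + 4*d + 32)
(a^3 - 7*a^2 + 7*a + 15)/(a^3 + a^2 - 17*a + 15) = (a^2 - 4*a - 5)/(a^2 + 4*a - 5)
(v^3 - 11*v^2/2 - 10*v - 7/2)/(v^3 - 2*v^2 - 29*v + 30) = (2*v^3 - 11*v^2 - 20*v - 7)/(2*(v^3 - 2*v^2 - 29*v + 30))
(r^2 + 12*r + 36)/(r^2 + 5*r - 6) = (r + 6)/(r - 1)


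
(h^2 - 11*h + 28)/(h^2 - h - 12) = (h - 7)/(h + 3)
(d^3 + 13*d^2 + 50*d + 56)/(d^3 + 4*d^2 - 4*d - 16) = (d + 7)/(d - 2)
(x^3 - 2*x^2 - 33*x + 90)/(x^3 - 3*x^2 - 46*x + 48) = (x^2 - 8*x + 15)/(x^2 - 9*x + 8)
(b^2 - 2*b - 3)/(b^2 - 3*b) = (b + 1)/b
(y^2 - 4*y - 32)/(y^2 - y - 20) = (y - 8)/(y - 5)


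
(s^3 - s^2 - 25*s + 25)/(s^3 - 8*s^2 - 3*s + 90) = (s^2 + 4*s - 5)/(s^2 - 3*s - 18)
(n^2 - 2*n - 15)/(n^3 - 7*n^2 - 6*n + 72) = (n - 5)/(n^2 - 10*n + 24)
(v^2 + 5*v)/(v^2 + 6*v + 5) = v/(v + 1)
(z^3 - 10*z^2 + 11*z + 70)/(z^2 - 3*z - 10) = z - 7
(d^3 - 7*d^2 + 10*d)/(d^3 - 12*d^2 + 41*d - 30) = d*(d - 2)/(d^2 - 7*d + 6)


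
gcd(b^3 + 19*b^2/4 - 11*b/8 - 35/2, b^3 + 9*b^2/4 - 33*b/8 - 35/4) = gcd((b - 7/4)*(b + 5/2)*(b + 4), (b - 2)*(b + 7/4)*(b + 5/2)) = b + 5/2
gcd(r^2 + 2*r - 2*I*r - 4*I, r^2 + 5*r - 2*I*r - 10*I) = r - 2*I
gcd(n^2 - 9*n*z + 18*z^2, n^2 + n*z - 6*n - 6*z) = 1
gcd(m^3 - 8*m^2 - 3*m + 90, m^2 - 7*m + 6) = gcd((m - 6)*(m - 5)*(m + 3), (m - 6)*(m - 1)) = m - 6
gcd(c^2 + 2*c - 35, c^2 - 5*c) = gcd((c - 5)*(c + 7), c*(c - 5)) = c - 5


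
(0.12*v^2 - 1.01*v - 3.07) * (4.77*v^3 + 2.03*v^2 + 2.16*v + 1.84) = 0.5724*v^5 - 4.5741*v^4 - 16.435*v^3 - 8.1929*v^2 - 8.4896*v - 5.6488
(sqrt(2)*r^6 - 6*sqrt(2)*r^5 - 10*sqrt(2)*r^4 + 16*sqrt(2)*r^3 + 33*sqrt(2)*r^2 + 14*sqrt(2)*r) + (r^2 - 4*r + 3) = sqrt(2)*r^6 - 6*sqrt(2)*r^5 - 10*sqrt(2)*r^4 + 16*sqrt(2)*r^3 + r^2 + 33*sqrt(2)*r^2 - 4*r + 14*sqrt(2)*r + 3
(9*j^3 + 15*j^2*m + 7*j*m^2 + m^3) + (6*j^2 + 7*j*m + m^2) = 9*j^3 + 15*j^2*m + 6*j^2 + 7*j*m^2 + 7*j*m + m^3 + m^2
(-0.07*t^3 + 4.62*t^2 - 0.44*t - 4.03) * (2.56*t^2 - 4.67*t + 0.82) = -0.1792*t^5 + 12.1541*t^4 - 22.7592*t^3 - 4.4736*t^2 + 18.4593*t - 3.3046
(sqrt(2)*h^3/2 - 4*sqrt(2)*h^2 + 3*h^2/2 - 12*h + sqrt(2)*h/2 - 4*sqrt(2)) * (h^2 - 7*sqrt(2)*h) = sqrt(2)*h^5/2 - 4*sqrt(2)*h^4 - 11*h^4/2 - 10*sqrt(2)*h^3 + 44*h^3 - 7*h^2 + 80*sqrt(2)*h^2 + 56*h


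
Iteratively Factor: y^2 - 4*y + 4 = (y - 2)*(y - 2)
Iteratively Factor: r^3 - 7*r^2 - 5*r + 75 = (r - 5)*(r^2 - 2*r - 15) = (r - 5)*(r + 3)*(r - 5)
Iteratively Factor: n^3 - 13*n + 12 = (n + 4)*(n^2 - 4*n + 3) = (n - 1)*(n + 4)*(n - 3)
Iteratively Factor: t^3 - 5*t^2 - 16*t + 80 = (t - 5)*(t^2 - 16) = (t - 5)*(t - 4)*(t + 4)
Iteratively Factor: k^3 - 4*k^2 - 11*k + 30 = (k + 3)*(k^2 - 7*k + 10) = (k - 5)*(k + 3)*(k - 2)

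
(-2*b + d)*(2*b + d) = -4*b^2 + d^2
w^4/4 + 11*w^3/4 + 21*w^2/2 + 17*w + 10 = (w/2 + 1)^2*(w + 2)*(w + 5)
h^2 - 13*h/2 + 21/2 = (h - 7/2)*(h - 3)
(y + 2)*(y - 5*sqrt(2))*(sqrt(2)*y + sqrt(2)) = sqrt(2)*y^3 - 10*y^2 + 3*sqrt(2)*y^2 - 30*y + 2*sqrt(2)*y - 20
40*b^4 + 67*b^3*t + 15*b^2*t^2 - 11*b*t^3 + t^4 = (-8*b + t)*(-5*b + t)*(b + t)^2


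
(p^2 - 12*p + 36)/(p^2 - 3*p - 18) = (p - 6)/(p + 3)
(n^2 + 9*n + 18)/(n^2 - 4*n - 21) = (n + 6)/(n - 7)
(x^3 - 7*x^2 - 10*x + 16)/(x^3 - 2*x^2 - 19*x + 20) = (x^2 - 6*x - 16)/(x^2 - x - 20)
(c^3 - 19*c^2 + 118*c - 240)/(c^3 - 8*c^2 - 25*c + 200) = (c - 6)/(c + 5)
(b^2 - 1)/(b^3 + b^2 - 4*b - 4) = (b - 1)/(b^2 - 4)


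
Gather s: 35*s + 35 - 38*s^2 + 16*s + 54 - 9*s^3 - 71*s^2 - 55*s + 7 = -9*s^3 - 109*s^2 - 4*s + 96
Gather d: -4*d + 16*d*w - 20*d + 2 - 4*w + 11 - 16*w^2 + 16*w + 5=d*(16*w - 24) - 16*w^2 + 12*w + 18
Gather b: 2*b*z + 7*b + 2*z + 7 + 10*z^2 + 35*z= b*(2*z + 7) + 10*z^2 + 37*z + 7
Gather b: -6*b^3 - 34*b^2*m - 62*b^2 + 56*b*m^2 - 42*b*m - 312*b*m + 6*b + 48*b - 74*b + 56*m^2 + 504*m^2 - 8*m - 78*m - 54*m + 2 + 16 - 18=-6*b^3 + b^2*(-34*m - 62) + b*(56*m^2 - 354*m - 20) + 560*m^2 - 140*m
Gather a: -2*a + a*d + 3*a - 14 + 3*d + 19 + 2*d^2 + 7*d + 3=a*(d + 1) + 2*d^2 + 10*d + 8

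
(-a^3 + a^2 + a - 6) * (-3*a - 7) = 3*a^4 + 4*a^3 - 10*a^2 + 11*a + 42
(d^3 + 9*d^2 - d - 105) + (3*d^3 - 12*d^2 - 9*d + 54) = 4*d^3 - 3*d^2 - 10*d - 51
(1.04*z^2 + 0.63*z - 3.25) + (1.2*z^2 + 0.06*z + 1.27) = 2.24*z^2 + 0.69*z - 1.98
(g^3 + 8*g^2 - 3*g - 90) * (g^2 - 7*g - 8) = g^5 + g^4 - 67*g^3 - 133*g^2 + 654*g + 720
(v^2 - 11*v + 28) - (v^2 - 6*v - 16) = 44 - 5*v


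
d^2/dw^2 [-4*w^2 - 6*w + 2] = -8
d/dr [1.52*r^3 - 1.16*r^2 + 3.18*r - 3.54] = 4.56*r^2 - 2.32*r + 3.18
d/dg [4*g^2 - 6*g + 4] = 8*g - 6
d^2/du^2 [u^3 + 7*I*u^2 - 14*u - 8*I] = 6*u + 14*I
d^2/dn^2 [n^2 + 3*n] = 2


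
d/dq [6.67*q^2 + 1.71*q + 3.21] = 13.34*q + 1.71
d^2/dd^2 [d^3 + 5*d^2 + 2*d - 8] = 6*d + 10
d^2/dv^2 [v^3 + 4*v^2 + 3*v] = 6*v + 8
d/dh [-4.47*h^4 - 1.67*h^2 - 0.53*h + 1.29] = -17.88*h^3 - 3.34*h - 0.53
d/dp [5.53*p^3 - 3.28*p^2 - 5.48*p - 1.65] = 16.59*p^2 - 6.56*p - 5.48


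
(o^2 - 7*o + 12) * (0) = 0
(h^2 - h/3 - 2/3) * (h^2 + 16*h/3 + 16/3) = h^4 + 5*h^3 + 26*h^2/9 - 16*h/3 - 32/9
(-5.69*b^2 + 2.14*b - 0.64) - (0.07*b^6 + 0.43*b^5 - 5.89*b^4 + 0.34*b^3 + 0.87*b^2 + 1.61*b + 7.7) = -0.07*b^6 - 0.43*b^5 + 5.89*b^4 - 0.34*b^3 - 6.56*b^2 + 0.53*b - 8.34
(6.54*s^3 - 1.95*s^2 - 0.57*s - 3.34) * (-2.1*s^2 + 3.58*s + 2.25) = -13.734*s^5 + 27.5082*s^4 + 8.931*s^3 + 0.5859*s^2 - 13.2397*s - 7.515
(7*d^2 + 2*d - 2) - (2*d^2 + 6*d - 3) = 5*d^2 - 4*d + 1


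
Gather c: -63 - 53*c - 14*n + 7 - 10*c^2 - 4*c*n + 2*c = -10*c^2 + c*(-4*n - 51) - 14*n - 56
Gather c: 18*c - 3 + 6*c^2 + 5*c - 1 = 6*c^2 + 23*c - 4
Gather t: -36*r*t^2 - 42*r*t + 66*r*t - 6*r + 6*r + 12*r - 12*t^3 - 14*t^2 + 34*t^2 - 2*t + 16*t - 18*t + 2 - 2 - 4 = 12*r - 12*t^3 + t^2*(20 - 36*r) + t*(24*r - 4) - 4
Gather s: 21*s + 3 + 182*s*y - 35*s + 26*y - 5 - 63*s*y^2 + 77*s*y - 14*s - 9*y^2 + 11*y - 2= s*(-63*y^2 + 259*y - 28) - 9*y^2 + 37*y - 4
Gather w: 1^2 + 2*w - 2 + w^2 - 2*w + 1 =w^2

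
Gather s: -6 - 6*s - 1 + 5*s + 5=-s - 2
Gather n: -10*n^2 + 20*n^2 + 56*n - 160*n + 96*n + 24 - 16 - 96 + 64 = 10*n^2 - 8*n - 24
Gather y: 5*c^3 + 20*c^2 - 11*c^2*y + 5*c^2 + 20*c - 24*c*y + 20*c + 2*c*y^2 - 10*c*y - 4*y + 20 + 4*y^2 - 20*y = 5*c^3 + 25*c^2 + 40*c + y^2*(2*c + 4) + y*(-11*c^2 - 34*c - 24) + 20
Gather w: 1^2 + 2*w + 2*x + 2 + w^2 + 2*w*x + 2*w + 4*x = w^2 + w*(2*x + 4) + 6*x + 3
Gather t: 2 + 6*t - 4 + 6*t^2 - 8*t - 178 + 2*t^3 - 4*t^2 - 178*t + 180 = 2*t^3 + 2*t^2 - 180*t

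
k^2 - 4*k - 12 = (k - 6)*(k + 2)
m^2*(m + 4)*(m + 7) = m^4 + 11*m^3 + 28*m^2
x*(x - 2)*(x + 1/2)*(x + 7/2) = x^4 + 2*x^3 - 25*x^2/4 - 7*x/2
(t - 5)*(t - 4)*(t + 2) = t^3 - 7*t^2 + 2*t + 40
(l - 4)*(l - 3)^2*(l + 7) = l^4 - 3*l^3 - 37*l^2 + 195*l - 252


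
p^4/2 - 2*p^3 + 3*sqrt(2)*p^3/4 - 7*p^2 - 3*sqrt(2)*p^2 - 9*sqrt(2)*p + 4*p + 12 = (p/2 + sqrt(2))*(p - 6)*(p + 2)*(p - sqrt(2)/2)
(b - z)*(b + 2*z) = b^2 + b*z - 2*z^2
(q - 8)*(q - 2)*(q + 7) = q^3 - 3*q^2 - 54*q + 112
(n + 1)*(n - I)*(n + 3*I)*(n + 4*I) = n^4 + n^3 + 6*I*n^3 - 5*n^2 + 6*I*n^2 - 5*n + 12*I*n + 12*I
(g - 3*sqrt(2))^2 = g^2 - 6*sqrt(2)*g + 18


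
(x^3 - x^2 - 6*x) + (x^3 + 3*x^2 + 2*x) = 2*x^3 + 2*x^2 - 4*x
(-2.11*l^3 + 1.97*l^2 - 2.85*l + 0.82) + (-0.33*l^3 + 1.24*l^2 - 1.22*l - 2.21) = -2.44*l^3 + 3.21*l^2 - 4.07*l - 1.39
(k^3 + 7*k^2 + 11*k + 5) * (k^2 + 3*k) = k^5 + 10*k^4 + 32*k^3 + 38*k^2 + 15*k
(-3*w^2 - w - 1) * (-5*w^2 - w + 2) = 15*w^4 + 8*w^3 - w - 2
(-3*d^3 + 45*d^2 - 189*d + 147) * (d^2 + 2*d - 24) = -3*d^5 + 39*d^4 - 27*d^3 - 1311*d^2 + 4830*d - 3528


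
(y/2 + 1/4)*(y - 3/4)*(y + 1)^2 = y^4/2 + 7*y^3/8 + y^2/16 - y/2 - 3/16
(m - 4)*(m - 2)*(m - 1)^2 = m^4 - 8*m^3 + 21*m^2 - 22*m + 8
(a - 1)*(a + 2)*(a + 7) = a^3 + 8*a^2 + 5*a - 14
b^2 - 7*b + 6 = (b - 6)*(b - 1)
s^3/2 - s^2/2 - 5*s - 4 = (s/2 + 1/2)*(s - 4)*(s + 2)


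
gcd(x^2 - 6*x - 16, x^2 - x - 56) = x - 8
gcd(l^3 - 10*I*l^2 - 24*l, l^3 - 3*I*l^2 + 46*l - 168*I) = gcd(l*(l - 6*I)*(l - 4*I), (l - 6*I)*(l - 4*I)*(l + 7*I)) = l^2 - 10*I*l - 24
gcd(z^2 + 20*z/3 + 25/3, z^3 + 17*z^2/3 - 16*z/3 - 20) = z + 5/3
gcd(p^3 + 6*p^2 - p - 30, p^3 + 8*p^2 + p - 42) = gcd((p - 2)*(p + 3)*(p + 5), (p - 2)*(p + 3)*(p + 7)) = p^2 + p - 6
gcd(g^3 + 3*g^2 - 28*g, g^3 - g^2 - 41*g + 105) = g + 7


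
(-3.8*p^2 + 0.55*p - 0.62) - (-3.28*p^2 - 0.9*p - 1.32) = -0.52*p^2 + 1.45*p + 0.7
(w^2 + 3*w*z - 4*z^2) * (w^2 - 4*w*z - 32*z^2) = w^4 - w^3*z - 48*w^2*z^2 - 80*w*z^3 + 128*z^4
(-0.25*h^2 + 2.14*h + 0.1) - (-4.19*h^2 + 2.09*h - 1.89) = 3.94*h^2 + 0.0500000000000003*h + 1.99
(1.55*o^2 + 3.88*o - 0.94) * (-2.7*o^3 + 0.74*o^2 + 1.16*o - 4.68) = -4.185*o^5 - 9.329*o^4 + 7.2072*o^3 - 3.4488*o^2 - 19.2488*o + 4.3992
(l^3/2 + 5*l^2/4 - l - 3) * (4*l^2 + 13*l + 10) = 2*l^5 + 23*l^4/2 + 69*l^3/4 - 25*l^2/2 - 49*l - 30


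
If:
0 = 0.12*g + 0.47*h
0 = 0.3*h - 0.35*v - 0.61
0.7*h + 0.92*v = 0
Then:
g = -4.22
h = 1.08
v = -0.82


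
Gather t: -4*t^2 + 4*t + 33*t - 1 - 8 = -4*t^2 + 37*t - 9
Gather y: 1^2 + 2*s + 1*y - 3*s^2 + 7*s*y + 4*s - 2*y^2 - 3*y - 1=-3*s^2 + 6*s - 2*y^2 + y*(7*s - 2)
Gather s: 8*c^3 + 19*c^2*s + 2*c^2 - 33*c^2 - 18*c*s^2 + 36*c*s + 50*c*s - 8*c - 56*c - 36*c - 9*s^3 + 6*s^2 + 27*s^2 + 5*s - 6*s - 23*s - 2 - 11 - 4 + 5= 8*c^3 - 31*c^2 - 100*c - 9*s^3 + s^2*(33 - 18*c) + s*(19*c^2 + 86*c - 24) - 12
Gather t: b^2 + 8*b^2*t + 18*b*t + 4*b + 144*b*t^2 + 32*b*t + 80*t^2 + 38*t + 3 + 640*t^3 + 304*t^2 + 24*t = b^2 + 4*b + 640*t^3 + t^2*(144*b + 384) + t*(8*b^2 + 50*b + 62) + 3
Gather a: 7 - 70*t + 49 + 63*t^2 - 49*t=63*t^2 - 119*t + 56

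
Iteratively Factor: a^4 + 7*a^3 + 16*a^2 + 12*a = (a + 3)*(a^3 + 4*a^2 + 4*a) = (a + 2)*(a + 3)*(a^2 + 2*a) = (a + 2)^2*(a + 3)*(a)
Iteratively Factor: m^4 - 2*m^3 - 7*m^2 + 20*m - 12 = (m + 3)*(m^3 - 5*m^2 + 8*m - 4) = (m - 2)*(m + 3)*(m^2 - 3*m + 2) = (m - 2)*(m - 1)*(m + 3)*(m - 2)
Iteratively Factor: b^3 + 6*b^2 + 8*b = (b + 4)*(b^2 + 2*b) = (b + 2)*(b + 4)*(b)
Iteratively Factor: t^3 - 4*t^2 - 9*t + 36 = (t - 4)*(t^2 - 9) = (t - 4)*(t - 3)*(t + 3)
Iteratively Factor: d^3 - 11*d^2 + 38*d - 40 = (d - 2)*(d^2 - 9*d + 20) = (d - 4)*(d - 2)*(d - 5)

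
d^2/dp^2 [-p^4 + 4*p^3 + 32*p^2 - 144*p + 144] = -12*p^2 + 24*p + 64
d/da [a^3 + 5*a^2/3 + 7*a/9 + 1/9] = 3*a^2 + 10*a/3 + 7/9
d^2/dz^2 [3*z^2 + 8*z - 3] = 6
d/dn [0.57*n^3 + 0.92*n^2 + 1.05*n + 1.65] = 1.71*n^2 + 1.84*n + 1.05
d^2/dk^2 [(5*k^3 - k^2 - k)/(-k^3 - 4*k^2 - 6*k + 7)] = 2*(21*k^6 + 93*k^5 - 216*k^4 - 285*k^3 + 756*k^2 - 651*k + 91)/(k^9 + 12*k^8 + 66*k^7 + 187*k^6 + 228*k^5 - 156*k^4 - 645*k^3 - 168*k^2 + 882*k - 343)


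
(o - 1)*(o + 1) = o^2 - 1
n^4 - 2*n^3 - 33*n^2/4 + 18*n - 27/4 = (n - 3)*(n - 3/2)*(n - 1/2)*(n + 3)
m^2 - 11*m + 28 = (m - 7)*(m - 4)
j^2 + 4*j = j*(j + 4)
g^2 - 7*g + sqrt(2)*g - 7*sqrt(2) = (g - 7)*(g + sqrt(2))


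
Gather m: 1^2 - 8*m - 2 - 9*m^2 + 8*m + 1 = -9*m^2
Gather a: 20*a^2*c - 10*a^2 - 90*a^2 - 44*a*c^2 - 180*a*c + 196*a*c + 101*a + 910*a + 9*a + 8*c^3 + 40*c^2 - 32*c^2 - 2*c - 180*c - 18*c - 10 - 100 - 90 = a^2*(20*c - 100) + a*(-44*c^2 + 16*c + 1020) + 8*c^3 + 8*c^2 - 200*c - 200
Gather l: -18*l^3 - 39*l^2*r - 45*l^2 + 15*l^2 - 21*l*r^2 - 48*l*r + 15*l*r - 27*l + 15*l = -18*l^3 + l^2*(-39*r - 30) + l*(-21*r^2 - 33*r - 12)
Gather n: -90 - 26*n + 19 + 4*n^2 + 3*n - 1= 4*n^2 - 23*n - 72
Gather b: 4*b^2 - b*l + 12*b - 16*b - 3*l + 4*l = 4*b^2 + b*(-l - 4) + l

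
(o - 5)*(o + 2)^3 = o^4 + o^3 - 18*o^2 - 52*o - 40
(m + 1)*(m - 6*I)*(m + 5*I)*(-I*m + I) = -I*m^4 - m^3 - 29*I*m^2 + m + 30*I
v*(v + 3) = v^2 + 3*v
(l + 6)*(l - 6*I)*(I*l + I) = I*l^3 + 6*l^2 + 7*I*l^2 + 42*l + 6*I*l + 36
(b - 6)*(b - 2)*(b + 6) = b^3 - 2*b^2 - 36*b + 72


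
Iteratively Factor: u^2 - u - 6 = (u - 3)*(u + 2)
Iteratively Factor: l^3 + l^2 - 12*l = (l)*(l^2 + l - 12) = l*(l - 3)*(l + 4)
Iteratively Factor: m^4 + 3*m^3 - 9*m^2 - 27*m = (m)*(m^3 + 3*m^2 - 9*m - 27) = m*(m + 3)*(m^2 - 9) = m*(m + 3)^2*(m - 3)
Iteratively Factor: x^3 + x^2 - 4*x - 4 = (x + 2)*(x^2 - x - 2) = (x + 1)*(x + 2)*(x - 2)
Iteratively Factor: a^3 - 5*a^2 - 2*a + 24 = (a - 4)*(a^2 - a - 6) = (a - 4)*(a - 3)*(a + 2)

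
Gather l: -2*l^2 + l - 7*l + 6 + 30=-2*l^2 - 6*l + 36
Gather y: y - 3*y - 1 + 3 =2 - 2*y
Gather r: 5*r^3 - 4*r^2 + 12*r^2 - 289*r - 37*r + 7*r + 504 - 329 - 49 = 5*r^3 + 8*r^2 - 319*r + 126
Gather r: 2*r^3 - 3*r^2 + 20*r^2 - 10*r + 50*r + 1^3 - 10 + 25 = 2*r^3 + 17*r^2 + 40*r + 16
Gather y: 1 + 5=6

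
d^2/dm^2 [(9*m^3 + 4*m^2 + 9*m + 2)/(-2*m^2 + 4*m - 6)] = 2*(-13*m^3 + 96*m^2 - 75*m - 46)/(m^6 - 6*m^5 + 21*m^4 - 44*m^3 + 63*m^2 - 54*m + 27)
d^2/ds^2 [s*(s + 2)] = 2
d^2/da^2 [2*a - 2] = 0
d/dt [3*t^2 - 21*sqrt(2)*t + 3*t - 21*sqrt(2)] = 6*t - 21*sqrt(2) + 3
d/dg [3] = 0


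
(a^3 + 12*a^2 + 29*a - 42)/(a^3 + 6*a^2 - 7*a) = (a + 6)/a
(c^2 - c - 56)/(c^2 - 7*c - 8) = (c + 7)/(c + 1)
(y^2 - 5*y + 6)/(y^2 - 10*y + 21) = (y - 2)/(y - 7)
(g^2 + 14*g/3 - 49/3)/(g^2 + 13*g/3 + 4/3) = (3*g^2 + 14*g - 49)/(3*g^2 + 13*g + 4)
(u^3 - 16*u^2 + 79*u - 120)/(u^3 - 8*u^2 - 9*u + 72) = (u - 5)/(u + 3)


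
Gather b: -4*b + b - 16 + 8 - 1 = -3*b - 9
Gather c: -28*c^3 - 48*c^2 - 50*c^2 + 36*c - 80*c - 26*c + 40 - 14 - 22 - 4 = -28*c^3 - 98*c^2 - 70*c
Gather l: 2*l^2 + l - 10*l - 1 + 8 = 2*l^2 - 9*l + 7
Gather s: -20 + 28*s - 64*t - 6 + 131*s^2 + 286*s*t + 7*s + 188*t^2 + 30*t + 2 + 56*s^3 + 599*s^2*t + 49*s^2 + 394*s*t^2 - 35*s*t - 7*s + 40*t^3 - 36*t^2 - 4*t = 56*s^3 + s^2*(599*t + 180) + s*(394*t^2 + 251*t + 28) + 40*t^3 + 152*t^2 - 38*t - 24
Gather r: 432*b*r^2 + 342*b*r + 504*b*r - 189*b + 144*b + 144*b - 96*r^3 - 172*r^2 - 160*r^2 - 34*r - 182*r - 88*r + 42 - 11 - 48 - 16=99*b - 96*r^3 + r^2*(432*b - 332) + r*(846*b - 304) - 33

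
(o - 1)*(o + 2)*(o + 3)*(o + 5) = o^4 + 9*o^3 + 21*o^2 - o - 30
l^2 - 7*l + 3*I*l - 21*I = (l - 7)*(l + 3*I)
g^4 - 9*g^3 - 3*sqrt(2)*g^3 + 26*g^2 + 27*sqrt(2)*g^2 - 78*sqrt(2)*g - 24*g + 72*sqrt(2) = (g - 4)*(g - 3)*(g - 2)*(g - 3*sqrt(2))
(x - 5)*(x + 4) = x^2 - x - 20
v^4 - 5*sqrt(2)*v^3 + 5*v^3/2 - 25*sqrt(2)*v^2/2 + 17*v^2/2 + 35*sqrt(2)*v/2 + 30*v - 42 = (v - 1)*(v + 7/2)*(v - 3*sqrt(2))*(v - 2*sqrt(2))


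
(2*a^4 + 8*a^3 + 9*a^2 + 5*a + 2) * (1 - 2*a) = -4*a^5 - 14*a^4 - 10*a^3 - a^2 + a + 2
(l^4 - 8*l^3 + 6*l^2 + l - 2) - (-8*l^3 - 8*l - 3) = l^4 + 6*l^2 + 9*l + 1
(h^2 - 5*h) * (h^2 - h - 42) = h^4 - 6*h^3 - 37*h^2 + 210*h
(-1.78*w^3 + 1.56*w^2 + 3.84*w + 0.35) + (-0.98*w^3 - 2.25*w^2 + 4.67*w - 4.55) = -2.76*w^3 - 0.69*w^2 + 8.51*w - 4.2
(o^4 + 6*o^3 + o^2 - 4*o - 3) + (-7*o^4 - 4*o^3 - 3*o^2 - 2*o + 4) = -6*o^4 + 2*o^3 - 2*o^2 - 6*o + 1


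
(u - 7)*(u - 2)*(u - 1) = u^3 - 10*u^2 + 23*u - 14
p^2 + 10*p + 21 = (p + 3)*(p + 7)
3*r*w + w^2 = w*(3*r + w)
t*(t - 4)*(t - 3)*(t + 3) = t^4 - 4*t^3 - 9*t^2 + 36*t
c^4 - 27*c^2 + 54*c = c*(c - 3)^2*(c + 6)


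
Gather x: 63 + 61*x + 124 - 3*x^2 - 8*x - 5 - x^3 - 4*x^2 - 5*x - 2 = -x^3 - 7*x^2 + 48*x + 180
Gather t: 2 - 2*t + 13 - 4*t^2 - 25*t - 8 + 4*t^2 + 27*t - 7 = 0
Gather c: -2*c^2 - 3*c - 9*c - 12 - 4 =-2*c^2 - 12*c - 16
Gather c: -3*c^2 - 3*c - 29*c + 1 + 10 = -3*c^2 - 32*c + 11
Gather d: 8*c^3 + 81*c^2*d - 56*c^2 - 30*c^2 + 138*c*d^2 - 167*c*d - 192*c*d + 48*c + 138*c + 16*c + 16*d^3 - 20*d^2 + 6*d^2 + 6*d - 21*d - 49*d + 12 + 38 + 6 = 8*c^3 - 86*c^2 + 202*c + 16*d^3 + d^2*(138*c - 14) + d*(81*c^2 - 359*c - 64) + 56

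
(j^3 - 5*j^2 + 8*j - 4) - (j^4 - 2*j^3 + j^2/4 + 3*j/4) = -j^4 + 3*j^3 - 21*j^2/4 + 29*j/4 - 4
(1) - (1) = 0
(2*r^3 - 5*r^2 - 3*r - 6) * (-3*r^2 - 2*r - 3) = -6*r^5 + 11*r^4 + 13*r^3 + 39*r^2 + 21*r + 18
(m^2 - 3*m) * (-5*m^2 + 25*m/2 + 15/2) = -5*m^4 + 55*m^3/2 - 30*m^2 - 45*m/2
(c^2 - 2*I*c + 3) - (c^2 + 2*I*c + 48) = -4*I*c - 45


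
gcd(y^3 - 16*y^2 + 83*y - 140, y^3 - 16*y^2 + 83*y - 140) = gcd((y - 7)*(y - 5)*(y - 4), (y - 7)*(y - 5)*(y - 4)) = y^3 - 16*y^2 + 83*y - 140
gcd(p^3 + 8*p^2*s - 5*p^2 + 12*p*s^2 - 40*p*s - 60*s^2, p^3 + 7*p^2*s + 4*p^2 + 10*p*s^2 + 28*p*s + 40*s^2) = p + 2*s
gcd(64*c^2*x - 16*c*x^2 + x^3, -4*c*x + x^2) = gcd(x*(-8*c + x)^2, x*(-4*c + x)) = x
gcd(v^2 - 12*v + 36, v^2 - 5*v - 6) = v - 6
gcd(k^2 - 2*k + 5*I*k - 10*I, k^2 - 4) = k - 2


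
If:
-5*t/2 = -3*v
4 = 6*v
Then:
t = 4/5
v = 2/3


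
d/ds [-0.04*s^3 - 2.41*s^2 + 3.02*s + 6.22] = -0.12*s^2 - 4.82*s + 3.02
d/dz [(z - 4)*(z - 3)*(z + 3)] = 3*z^2 - 8*z - 9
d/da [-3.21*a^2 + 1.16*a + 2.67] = 1.16 - 6.42*a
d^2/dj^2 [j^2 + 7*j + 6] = 2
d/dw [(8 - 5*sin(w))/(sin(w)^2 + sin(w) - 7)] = (5*sin(w)^2 - 16*sin(w) + 27)*cos(w)/(sin(w)^2 + sin(w) - 7)^2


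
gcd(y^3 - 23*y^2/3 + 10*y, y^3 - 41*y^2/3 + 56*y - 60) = y^2 - 23*y/3 + 10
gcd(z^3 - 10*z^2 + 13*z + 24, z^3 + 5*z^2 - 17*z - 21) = z^2 - 2*z - 3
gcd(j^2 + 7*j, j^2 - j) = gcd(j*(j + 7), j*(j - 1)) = j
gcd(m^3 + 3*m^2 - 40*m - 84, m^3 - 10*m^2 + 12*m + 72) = m^2 - 4*m - 12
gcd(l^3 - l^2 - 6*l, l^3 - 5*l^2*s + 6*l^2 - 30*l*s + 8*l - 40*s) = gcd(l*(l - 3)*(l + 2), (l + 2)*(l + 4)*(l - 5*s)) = l + 2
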